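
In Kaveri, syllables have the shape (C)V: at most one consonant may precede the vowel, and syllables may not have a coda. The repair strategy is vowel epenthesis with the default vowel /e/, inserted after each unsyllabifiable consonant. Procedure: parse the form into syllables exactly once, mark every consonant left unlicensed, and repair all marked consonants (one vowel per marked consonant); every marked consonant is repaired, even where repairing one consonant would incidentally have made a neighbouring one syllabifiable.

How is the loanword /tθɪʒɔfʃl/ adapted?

teθɪʒɔfeʃele

Under (C)V, the unsyllabifiable consonants are /t/, /f/, /ʃ/, /l/ (no codas are permitted; onsets are limited to one consonant).
Inserting the epenthetic vowel yields /t/ → /te/, /f/ → /fe/, /ʃ/ → /ʃe/, /l/ → /le/.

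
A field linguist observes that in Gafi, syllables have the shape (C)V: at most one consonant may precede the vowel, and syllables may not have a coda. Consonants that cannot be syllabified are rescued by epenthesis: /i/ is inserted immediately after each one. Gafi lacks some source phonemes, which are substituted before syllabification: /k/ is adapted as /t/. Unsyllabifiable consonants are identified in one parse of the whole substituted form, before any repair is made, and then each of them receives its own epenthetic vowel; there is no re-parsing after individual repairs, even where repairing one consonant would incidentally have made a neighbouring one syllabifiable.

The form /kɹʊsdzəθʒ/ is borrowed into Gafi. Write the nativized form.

Substitution: /k/ → /t/, giving /tɹʊsdzəθʒ/.
The consonants /t/, /s/, /d/, /θ/, /ʒ/ cannot be parsed into a legal (C)V syllable (no codas are permitted; onsets are limited to one consonant).
Inserting the epenthetic vowel yields /t/ → /ti/, /s/ → /si/, /d/ → /di/, /θ/ → /θi/, /ʒ/ → /ʒi/.

tiɹʊsidizəθiʒi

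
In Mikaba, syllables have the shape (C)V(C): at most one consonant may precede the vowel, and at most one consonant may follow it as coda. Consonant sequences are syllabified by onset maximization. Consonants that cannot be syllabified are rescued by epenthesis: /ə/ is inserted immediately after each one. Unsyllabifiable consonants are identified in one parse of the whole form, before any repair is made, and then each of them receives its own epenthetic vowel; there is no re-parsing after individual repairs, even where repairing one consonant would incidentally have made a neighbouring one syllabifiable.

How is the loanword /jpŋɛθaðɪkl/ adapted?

Under (C)V(C), the unsyllabifiable consonants are /j/, /p/, /l/ (at most one coda consonant is licensed; onsets are limited to one consonant).
Epenthesis after each stranded consonant: /j/ → /jə/, /p/ → /pə/, /l/ → /lə/.

jəpəŋɛθaðɪklə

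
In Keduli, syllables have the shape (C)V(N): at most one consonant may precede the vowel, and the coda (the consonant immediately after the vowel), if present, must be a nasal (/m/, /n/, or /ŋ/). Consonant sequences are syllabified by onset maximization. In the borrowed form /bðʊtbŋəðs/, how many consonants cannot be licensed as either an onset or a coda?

5

Under (C)V(N), the unsyllabifiable consonants are /b/, /t/, /b/, /ð/, /s/ (only a nasal (/m/, /n/, or /ŋ/) is licensed in coda position; onsets are limited to one consonant).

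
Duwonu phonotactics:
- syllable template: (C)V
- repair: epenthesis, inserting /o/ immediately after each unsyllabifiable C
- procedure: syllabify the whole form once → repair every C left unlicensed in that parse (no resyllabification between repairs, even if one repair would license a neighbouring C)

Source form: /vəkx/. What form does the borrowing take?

Under (C)V, the unsyllabifiable consonants are /k/, /x/ (no codas are permitted; onsets are limited to one consonant).
Each unlicensed consonant becomes the onset of a new syllable: /k/ → /ko/, /x/ → /xo/.

vəkoxo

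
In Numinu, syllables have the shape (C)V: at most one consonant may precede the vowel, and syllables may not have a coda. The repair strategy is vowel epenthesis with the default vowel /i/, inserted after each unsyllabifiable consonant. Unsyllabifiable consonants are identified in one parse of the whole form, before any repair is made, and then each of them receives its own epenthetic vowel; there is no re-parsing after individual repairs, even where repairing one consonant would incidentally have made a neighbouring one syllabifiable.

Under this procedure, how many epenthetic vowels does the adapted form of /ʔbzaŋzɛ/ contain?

The unsyllabifiable consonants are /ʔ/, /b/, /ŋ/; each receives one epenthetic vowel.

3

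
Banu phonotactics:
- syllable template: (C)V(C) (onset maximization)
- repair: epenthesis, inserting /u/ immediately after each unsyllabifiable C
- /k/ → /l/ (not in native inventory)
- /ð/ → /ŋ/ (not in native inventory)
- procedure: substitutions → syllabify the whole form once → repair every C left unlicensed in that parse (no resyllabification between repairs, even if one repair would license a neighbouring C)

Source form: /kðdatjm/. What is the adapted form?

Substitution: /k/ → /l/, /ð/ → /ŋ/, giving /lŋdatjm/.
The consonants /l/, /ŋ/, /j/, /m/ cannot be parsed into a legal (C)V(C) syllable (at most one coda consonant is licensed; onsets are limited to one consonant).
Inserting the epenthetic vowel yields /l/ → /lu/, /ŋ/ → /ŋu/, /j/ → /ju/, /m/ → /mu/.

luŋudatjumu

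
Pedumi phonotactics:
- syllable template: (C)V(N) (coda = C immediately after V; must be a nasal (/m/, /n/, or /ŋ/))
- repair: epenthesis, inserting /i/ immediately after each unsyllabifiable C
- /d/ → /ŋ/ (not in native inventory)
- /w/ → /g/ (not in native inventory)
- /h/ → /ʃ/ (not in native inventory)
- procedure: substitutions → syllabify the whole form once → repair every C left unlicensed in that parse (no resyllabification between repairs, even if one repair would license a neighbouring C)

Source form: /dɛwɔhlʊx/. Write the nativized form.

Substitution: /d/ → /ŋ/, /w/ → /g/, /h/ → /ʃ/, giving /ŋɛgɔʃlʊx/.
Syllabifying with onset maximization leaves /ʃ/, /x/ stranded (only a nasal (/m/, /n/, or /ŋ/) is licensed in coda position; onsets are limited to one consonant).
Each unlicensed consonant becomes the onset of a new syllable: /ʃ/ → /ʃi/, /x/ → /xi/.

ŋɛgɔʃilʊxi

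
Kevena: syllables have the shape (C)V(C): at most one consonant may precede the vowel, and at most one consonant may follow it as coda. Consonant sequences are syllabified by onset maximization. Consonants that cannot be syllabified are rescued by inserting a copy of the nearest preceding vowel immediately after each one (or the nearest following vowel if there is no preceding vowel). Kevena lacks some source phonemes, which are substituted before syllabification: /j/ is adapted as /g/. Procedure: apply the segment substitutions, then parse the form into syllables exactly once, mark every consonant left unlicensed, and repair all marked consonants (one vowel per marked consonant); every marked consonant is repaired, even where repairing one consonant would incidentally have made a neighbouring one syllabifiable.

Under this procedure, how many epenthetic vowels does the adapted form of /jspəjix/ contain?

2

After substitution the input is /gspəgix/.
The unsyllabifiable consonants are /g/, /s/; each receives one epenthetic vowel.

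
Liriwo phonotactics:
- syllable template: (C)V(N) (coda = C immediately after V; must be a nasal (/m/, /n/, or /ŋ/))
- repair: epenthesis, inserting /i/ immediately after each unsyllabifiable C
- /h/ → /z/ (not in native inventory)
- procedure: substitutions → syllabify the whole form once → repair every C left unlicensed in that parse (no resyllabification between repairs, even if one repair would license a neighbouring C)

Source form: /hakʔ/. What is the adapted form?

Substitution: /h/ → /z/, giving /zakʔ/.
Syllabifying with onset maximization leaves /k/, /ʔ/ stranded (only a nasal (/m/, /n/, or /ŋ/) is licensed in coda position; onsets are limited to one consonant).
Each unlicensed consonant becomes the onset of a new syllable: /k/ → /ki/, /ʔ/ → /ʔi/.

zakiʔi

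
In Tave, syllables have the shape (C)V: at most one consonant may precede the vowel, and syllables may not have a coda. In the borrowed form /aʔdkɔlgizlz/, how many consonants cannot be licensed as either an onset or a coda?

6

Under (C)V, the unsyllabifiable consonants are /ʔ/, /d/, /l/, /z/, /l/, /z/ (no codas are permitted; onsets are limited to one consonant).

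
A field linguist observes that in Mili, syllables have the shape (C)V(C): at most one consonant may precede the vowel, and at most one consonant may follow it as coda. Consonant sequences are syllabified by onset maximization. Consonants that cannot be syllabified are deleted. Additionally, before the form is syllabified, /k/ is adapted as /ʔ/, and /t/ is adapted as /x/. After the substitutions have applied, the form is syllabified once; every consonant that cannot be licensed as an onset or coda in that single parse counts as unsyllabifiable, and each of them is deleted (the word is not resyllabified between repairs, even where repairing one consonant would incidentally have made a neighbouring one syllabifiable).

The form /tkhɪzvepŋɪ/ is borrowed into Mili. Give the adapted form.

Substitution: /t/ → /x/, /k/ → /ʔ/, giving /xʔhɪzvepŋɪ/.
Syllabifying with onset maximization leaves /x/, /ʔ/ stranded (at most one coda consonant is licensed; onsets are limited to one consonant).
Each unlicensed consonant is deleted: /x/, /ʔ/.

hɪzvepŋɪ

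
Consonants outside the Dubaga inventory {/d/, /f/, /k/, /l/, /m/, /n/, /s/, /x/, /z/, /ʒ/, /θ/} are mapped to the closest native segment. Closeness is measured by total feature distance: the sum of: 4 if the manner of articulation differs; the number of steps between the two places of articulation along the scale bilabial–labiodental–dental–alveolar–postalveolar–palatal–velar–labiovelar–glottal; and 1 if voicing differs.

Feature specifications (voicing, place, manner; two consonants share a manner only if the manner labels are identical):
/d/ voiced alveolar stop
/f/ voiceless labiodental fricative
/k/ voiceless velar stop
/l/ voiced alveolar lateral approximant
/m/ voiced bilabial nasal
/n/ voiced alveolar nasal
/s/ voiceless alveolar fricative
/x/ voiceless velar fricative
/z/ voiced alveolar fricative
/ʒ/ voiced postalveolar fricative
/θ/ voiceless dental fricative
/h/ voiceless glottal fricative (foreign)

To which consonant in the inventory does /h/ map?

x

/x/ is closest: same manner (fricative), place distance 2 (glottal→velar), same voicing; total 2. Next closest is /s/ at distance 5.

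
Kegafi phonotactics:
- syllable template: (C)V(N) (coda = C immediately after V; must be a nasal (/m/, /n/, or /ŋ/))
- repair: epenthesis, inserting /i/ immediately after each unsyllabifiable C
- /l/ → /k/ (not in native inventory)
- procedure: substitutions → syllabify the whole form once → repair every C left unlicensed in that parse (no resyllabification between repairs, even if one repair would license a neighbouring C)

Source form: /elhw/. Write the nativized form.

Substitution: /l/ → /k/, giving /ekhw/.
Syllabifying with onset maximization leaves /k/, /h/, /w/ stranded (only a nasal (/m/, /n/, or /ŋ/) is licensed in coda position; onsets are limited to one consonant).
Inserting the epenthetic vowel yields /k/ → /ki/, /h/ → /hi/, /w/ → /wi/.

ekihiwi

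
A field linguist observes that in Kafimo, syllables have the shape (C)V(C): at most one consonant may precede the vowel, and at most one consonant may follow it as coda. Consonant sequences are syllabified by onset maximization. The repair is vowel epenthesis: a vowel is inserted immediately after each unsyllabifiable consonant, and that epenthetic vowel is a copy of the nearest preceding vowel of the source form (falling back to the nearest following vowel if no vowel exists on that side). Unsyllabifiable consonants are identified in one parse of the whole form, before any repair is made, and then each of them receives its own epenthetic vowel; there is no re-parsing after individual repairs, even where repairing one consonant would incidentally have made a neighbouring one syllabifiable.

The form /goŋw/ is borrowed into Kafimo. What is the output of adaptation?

goŋwo

Under (C)V(C), the unsyllabifiable consonants are /w/ (at most one coda consonant is licensed; onsets are limited to one consonant).
Each unlicensed consonant becomes the onset of a new syllable: /w/ → /wo/.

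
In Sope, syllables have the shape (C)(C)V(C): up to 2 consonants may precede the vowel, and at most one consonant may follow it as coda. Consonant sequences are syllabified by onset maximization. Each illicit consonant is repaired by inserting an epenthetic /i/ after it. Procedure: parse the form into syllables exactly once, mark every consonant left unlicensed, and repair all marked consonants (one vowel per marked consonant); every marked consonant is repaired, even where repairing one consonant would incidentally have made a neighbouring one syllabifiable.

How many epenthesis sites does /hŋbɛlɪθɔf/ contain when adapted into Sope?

1

The unsyllabifiable consonants are /h/; each receives one epenthetic vowel.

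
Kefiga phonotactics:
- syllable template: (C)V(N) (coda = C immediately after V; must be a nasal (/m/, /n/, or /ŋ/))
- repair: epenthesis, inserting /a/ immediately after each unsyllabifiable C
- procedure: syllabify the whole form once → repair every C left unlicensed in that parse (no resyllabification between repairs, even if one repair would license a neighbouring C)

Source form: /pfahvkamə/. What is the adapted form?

pafahavakamə

The consonants /p/, /h/, /v/ cannot be parsed into a legal (C)V(N) syllable (only a nasal (/m/, /n/, or /ŋ/) is licensed in coda position; onsets are limited to one consonant).
Epenthesis after each stranded consonant: /p/ → /pa/, /h/ → /ha/, /v/ → /va/.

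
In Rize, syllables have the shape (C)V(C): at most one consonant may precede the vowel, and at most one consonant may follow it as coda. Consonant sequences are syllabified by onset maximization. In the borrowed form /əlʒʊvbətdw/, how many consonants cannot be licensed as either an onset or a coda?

Syllabifying with onset maximization leaves /d/, /w/ stranded (at most one coda consonant is licensed; onsets are limited to one consonant).

2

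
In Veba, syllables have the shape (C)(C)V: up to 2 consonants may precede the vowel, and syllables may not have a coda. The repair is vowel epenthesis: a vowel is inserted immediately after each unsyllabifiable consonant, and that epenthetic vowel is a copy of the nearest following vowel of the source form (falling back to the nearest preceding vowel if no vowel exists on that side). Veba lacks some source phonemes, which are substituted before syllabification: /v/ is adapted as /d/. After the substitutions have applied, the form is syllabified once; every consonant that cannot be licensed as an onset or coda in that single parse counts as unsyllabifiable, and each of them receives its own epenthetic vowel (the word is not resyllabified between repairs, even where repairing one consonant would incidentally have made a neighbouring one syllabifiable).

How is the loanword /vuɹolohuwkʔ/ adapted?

duɹolohuwukuʔu

Substitution: /v/ → /d/, giving /duɹolohuwkʔ/.
The consonants /w/, /k/, /ʔ/ cannot be parsed into a legal (C)(C)V syllable (no codas are permitted; onsets may contain at most 2 consonants).
Epenthesis after each stranded consonant: /w/ → /wu/, /k/ → /ku/, /ʔ/ → /ʔu/.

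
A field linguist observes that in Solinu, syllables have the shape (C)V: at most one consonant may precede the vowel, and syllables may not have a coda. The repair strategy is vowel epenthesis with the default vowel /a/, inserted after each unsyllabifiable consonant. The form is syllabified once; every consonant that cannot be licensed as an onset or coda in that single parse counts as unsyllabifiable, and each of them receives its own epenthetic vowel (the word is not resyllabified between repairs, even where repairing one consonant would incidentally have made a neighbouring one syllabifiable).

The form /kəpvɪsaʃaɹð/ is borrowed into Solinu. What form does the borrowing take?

Syllabifying with onset maximization leaves /p/, /ɹ/, /ð/ stranded (no codas are permitted; onsets are limited to one consonant).
Each unlicensed consonant becomes the onset of a new syllable: /p/ → /pa/, /ɹ/ → /ɹa/, /ð/ → /ða/.

kəpavɪsaʃaɹaða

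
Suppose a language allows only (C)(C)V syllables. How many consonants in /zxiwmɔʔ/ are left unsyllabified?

1

The consonants /ʔ/ cannot be parsed into a legal (C)(C)V syllable (no codas are permitted; onsets may contain at most 2 consonants).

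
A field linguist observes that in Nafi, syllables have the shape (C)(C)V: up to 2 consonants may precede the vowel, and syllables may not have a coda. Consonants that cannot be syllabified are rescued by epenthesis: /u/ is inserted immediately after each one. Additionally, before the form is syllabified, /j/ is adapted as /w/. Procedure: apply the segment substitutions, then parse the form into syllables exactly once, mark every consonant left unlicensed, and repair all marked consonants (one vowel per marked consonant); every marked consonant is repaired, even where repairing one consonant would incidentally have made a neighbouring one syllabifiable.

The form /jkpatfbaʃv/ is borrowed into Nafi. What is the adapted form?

wukpatufbaʃuvu

Substitution: /j/ → /w/, giving /wkpatfbaʃv/.
Under (C)(C)V, the unsyllabifiable consonants are /w/, /t/, /ʃ/, /v/ (no codas are permitted; onsets may contain at most 2 consonants).
Each unlicensed consonant becomes the onset of a new syllable: /w/ → /wu/, /t/ → /tu/, /ʃ/ → /ʃu/, /v/ → /vu/.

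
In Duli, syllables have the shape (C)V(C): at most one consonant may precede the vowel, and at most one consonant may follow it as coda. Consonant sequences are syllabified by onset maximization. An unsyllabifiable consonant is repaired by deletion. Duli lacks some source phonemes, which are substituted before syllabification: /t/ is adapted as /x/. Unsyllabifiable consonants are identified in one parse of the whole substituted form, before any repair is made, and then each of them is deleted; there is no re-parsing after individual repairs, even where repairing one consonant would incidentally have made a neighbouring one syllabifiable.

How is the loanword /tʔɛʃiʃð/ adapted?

Substitution: /t/ → /x/, giving /xʔɛʃiʃð/.
Syllabifying with onset maximization leaves /x/, /ð/ stranded (at most one coda consonant is licensed; onsets are limited to one consonant).
Deleting the stranded consonants removes /x/, /ð/.

ʔɛʃiʃ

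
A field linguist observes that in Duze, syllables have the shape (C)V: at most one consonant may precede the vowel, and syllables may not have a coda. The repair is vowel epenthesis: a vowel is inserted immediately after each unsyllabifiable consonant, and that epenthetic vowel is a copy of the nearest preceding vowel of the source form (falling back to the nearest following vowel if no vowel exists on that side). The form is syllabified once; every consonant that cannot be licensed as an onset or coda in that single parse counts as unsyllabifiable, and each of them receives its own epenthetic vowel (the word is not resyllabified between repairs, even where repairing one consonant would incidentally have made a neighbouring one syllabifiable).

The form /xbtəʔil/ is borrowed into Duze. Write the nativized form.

Under (C)V, the unsyllabifiable consonants are /x/, /b/, /l/ (no codas are permitted; onsets are limited to one consonant).
Each unlicensed consonant becomes the onset of a new syllable: /x/ → /xə/, /b/ → /bə/, /l/ → /li/.

xəbətəʔili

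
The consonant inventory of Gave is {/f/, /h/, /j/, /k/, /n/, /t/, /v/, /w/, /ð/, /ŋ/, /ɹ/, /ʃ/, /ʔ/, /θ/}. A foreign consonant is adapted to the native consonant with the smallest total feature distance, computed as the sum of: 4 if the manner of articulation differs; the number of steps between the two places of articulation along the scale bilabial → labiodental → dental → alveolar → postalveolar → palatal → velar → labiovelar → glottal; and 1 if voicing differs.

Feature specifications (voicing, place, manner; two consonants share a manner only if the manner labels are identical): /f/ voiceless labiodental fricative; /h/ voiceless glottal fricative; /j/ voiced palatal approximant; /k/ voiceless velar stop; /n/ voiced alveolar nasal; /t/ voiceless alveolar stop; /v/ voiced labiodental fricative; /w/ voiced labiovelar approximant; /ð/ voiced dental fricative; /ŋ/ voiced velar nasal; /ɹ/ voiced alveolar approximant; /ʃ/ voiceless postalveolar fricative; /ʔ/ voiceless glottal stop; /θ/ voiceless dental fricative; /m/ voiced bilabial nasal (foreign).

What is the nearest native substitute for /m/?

n

/n/ is closest: same manner (nasal), place distance 3 (bilabial→alveolar), same voicing; total 3. Next closest is /v/ at distance 5.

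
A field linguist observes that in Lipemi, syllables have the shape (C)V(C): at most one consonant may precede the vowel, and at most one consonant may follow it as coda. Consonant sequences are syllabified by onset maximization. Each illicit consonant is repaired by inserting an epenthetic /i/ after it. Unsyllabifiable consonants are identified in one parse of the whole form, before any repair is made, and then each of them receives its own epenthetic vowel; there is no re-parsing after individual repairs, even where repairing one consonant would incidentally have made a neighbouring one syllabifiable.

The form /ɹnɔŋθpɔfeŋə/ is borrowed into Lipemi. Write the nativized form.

Syllabifying with onset maximization leaves /ɹ/, /θ/ stranded (at most one coda consonant is licensed; onsets are limited to one consonant).
Epenthesis after each stranded consonant: /ɹ/ → /ɹi/, /θ/ → /θi/.

ɹinɔŋθipɔfeŋə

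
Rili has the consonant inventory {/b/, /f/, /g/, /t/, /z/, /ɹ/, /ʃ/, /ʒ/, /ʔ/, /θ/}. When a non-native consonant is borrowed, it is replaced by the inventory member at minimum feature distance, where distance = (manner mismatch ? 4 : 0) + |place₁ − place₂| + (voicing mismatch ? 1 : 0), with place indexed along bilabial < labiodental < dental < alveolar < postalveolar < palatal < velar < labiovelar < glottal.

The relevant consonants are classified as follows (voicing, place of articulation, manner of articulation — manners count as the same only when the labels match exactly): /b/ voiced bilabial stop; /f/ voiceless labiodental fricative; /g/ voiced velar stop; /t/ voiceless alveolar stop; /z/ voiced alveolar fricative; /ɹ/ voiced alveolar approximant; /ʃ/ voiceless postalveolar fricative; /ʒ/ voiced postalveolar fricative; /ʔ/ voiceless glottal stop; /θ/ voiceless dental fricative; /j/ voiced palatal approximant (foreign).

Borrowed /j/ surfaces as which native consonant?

/ɹ/ is closest: same manner (approximant), place distance 2 (palatal→alveolar), same voicing; total 2. Next closest is /g/ at distance 5.

ɹ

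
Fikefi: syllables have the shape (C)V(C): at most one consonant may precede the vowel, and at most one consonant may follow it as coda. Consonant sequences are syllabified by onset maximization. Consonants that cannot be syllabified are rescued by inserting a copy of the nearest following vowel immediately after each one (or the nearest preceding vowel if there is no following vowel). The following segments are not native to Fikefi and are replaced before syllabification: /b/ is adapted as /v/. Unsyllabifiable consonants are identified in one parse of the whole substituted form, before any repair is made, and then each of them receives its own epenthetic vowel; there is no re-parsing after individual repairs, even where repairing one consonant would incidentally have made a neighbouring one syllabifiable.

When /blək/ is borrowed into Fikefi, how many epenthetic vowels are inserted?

After substitution the input is /vlək/.
The unsyllabifiable consonants are /v/; each receives one epenthetic vowel.

1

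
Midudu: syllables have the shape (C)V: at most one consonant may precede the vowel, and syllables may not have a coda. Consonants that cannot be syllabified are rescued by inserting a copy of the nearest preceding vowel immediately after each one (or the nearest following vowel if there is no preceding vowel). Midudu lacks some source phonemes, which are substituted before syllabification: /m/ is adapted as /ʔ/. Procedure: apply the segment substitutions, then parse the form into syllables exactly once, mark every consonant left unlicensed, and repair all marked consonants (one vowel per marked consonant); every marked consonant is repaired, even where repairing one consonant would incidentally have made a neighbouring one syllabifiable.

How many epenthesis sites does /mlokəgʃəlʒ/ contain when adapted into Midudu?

4

After substitution the input is /ʔlokəgʃəlʒ/.
The unsyllabifiable consonants are /ʔ/, /g/, /l/, /ʒ/; each receives one epenthetic vowel.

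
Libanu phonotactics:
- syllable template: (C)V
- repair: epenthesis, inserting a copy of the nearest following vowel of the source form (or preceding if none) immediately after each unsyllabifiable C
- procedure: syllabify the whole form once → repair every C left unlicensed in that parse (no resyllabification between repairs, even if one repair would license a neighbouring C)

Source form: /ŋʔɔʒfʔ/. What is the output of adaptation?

Under (C)V, the unsyllabifiable consonants are /ŋ/, /ʒ/, /f/, /ʔ/ (no codas are permitted; onsets are limited to one consonant).
Epenthesis after each stranded consonant: /ŋ/ → /ŋɔ/, /ʒ/ → /ʒɔ/, /f/ → /fɔ/, /ʔ/ → /ʔɔ/.

ŋɔʔɔʒɔfɔʔɔ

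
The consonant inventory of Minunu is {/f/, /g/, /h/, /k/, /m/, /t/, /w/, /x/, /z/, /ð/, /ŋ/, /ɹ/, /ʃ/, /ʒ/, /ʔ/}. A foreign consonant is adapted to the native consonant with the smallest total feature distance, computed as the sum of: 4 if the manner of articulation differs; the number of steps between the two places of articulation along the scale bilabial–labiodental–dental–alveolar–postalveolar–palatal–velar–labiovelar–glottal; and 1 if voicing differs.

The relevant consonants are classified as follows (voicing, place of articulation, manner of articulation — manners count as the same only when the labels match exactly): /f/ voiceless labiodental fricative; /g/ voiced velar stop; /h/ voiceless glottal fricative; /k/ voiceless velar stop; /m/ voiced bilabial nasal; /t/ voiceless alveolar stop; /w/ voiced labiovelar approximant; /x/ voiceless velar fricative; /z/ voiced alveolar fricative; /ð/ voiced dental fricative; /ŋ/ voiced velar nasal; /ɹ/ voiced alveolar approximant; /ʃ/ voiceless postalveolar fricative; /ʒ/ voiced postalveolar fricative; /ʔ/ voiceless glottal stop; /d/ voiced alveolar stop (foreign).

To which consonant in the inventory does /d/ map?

/t/ is closest: same manner (stop), place distance 0 (alveolar→alveolar), voicing differs (+1); total 1. Next closest is /g/ at distance 3.

t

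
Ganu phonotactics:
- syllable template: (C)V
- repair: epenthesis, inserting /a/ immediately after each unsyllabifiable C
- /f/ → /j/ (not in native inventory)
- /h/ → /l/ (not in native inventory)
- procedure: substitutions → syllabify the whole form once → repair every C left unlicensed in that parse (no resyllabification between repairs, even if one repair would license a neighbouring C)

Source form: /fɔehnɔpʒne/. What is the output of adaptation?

Substitution: /f/ → /j/, /h/ → /l/, giving /jɔelnɔpʒne/.
Under (C)V, the unsyllabifiable consonants are /l/, /p/, /ʒ/ (no codas are permitted; onsets are limited to one consonant).
Epenthesis after each stranded consonant: /l/ → /la/, /p/ → /pa/, /ʒ/ → /ʒa/.

jɔelanɔpaʒane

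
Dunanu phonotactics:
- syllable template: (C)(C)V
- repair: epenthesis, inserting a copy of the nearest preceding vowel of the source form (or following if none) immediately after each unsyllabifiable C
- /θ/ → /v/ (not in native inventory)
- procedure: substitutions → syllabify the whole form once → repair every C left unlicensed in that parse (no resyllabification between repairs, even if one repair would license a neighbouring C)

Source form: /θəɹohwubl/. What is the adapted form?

vəɹohwubulu

Substitution: /θ/ → /v/, giving /vəɹohwubl/.
Under (C)(C)V, the unsyllabifiable consonants are /b/, /l/ (no codas are permitted; onsets may contain at most 2 consonants).
Each unlicensed consonant becomes the onset of a new syllable: /b/ → /bu/, /l/ → /lu/.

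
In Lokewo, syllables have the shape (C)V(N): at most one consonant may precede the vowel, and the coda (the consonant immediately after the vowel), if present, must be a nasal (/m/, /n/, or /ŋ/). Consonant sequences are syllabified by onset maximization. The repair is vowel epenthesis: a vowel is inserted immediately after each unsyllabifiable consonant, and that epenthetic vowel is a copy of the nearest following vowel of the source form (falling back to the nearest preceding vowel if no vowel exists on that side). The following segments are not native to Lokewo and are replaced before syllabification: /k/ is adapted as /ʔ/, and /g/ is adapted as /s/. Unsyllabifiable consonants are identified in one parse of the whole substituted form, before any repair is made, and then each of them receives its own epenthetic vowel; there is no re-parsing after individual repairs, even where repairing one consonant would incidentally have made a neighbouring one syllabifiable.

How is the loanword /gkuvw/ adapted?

Substitution: /g/ → /s/, /k/ → /ʔ/, giving /sʔuvw/.
Syllabifying with onset maximization leaves /s/, /v/, /w/ stranded (only a nasal (/m/, /n/, or /ŋ/) is licensed in coda position; onsets are limited to one consonant).
Epenthesis after each stranded consonant: /s/ → /su/, /v/ → /vu/, /w/ → /wu/.

suʔuvuwu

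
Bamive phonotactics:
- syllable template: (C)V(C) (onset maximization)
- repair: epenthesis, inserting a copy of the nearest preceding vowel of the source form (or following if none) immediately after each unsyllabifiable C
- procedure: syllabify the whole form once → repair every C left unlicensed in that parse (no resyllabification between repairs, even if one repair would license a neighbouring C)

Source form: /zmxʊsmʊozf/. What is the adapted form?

Syllabifying with onset maximization leaves /z/, /m/, /f/ stranded (at most one coda consonant is licensed; onsets are limited to one consonant).
Inserting the epenthetic vowel yields /z/ → /zʊ/, /m/ → /mʊ/, /f/ → /fo/.

zʊmʊxʊsmʊozfo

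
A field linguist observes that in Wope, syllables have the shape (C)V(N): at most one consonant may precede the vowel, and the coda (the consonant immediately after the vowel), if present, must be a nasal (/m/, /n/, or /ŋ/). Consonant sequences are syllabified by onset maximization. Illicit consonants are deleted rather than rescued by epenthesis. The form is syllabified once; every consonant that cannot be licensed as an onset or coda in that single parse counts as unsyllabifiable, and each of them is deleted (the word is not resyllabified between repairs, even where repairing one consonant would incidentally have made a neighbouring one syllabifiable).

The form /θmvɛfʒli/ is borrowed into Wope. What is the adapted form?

vɛli

Syllabifying with onset maximization leaves /θ/, /m/, /f/, /ʒ/ stranded (only a nasal (/m/, /n/, or /ŋ/) is licensed in coda position; onsets are limited to one consonant).
Each unlicensed consonant is deleted: /θ/, /m/, /f/, /ʒ/.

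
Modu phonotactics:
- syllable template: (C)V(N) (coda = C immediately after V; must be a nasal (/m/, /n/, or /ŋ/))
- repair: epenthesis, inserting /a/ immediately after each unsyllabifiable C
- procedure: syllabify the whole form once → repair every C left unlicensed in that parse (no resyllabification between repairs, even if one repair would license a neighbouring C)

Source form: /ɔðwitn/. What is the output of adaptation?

ɔðawitana

Syllabifying with onset maximization leaves /ð/, /t/, /n/ stranded (only a nasal (/m/, /n/, or /ŋ/) is licensed in coda position; onsets are limited to one consonant).
Inserting the epenthetic vowel yields /ð/ → /ða/, /t/ → /ta/, /n/ → /na/.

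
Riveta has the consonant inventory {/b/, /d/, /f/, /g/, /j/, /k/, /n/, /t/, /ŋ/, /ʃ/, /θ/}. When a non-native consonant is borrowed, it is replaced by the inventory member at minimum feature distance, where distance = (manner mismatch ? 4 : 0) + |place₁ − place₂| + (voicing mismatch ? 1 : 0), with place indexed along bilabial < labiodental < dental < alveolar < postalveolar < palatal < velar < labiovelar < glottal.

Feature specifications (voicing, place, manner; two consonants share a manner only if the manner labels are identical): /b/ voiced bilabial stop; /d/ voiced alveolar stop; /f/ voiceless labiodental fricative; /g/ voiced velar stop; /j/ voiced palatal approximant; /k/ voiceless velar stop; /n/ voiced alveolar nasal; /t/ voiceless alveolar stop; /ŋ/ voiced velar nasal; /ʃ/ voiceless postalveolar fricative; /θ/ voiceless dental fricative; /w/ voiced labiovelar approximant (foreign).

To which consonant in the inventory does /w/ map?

/j/ is closest: same manner (approximant), place distance 2 (labiovelar→palatal), same voicing; total 2. Next closest is /g/ at distance 5.

j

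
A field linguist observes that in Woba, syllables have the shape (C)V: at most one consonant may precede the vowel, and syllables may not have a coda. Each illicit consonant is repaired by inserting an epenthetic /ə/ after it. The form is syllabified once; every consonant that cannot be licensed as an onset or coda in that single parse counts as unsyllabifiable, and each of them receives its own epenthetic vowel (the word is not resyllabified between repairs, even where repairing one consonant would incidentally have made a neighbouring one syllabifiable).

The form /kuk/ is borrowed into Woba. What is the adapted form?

kukə

The consonants /k/ cannot be parsed into a legal (C)V syllable (no codas are permitted; onsets are limited to one consonant).
Each unlicensed consonant becomes the onset of a new syllable: /k/ → /kə/.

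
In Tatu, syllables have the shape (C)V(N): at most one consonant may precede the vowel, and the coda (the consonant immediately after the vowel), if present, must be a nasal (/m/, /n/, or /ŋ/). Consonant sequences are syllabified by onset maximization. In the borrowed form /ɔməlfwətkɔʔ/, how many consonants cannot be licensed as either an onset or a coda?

Under (C)V(N), the unsyllabifiable consonants are /l/, /f/, /t/, /ʔ/ (only a nasal (/m/, /n/, or /ŋ/) is licensed in coda position; onsets are limited to one consonant).

4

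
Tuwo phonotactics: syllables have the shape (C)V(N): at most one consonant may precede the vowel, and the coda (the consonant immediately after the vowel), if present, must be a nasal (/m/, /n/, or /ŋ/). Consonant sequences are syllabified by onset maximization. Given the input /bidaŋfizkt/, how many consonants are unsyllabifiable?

3

Syllabifying with onset maximization leaves /z/, /k/, /t/ stranded (only a nasal (/m/, /n/, or /ŋ/) is licensed in coda position; onsets are limited to one consonant).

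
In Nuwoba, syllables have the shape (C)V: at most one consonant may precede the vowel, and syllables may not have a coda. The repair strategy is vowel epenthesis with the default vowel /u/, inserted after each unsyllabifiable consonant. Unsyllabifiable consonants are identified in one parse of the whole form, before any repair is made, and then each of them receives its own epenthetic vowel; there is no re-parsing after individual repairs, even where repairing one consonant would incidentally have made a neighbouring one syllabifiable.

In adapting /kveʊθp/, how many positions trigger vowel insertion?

3

The unsyllabifiable consonants are /k/, /θ/, /p/; each receives one epenthetic vowel.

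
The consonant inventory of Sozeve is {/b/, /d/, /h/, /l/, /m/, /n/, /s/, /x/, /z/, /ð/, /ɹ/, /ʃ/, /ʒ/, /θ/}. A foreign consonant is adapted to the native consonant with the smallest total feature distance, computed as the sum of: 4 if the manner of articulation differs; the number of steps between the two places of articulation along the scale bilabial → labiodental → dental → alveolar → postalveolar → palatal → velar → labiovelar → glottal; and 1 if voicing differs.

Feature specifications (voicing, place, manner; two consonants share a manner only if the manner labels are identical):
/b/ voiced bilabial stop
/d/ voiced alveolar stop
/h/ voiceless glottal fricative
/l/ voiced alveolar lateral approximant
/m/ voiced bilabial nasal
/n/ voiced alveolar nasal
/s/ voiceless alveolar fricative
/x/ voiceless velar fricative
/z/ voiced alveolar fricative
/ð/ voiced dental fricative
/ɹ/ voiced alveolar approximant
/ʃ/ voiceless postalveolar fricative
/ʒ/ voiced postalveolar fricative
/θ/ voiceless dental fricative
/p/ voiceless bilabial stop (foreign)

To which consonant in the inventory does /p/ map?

/b/ is closest: same manner (stop), place distance 0 (bilabial→bilabial), voicing differs (+1); total 1. Next closest is /d/ at distance 4.

b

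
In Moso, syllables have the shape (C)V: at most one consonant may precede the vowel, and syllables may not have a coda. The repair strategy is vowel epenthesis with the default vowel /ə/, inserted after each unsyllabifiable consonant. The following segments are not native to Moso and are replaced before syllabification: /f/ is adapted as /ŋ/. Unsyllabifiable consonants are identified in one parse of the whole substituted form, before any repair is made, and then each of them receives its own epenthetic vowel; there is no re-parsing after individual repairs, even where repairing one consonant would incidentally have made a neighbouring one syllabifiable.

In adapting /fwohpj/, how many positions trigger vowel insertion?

4

After substitution the input is /ŋwohpj/.
The unsyllabifiable consonants are /ŋ/, /h/, /p/, /j/; each receives one epenthetic vowel.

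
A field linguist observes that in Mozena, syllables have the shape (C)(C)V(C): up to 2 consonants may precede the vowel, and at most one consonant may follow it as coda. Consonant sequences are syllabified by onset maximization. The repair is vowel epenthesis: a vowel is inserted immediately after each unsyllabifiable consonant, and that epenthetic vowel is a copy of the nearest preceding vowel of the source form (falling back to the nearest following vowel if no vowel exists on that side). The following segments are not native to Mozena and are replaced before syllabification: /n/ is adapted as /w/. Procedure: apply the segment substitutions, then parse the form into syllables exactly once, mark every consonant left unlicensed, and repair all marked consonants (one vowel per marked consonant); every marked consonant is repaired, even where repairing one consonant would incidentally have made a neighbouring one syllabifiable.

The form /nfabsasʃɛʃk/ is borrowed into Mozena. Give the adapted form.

wfabsasʃɛʃkɛ

Substitution: /n/ → /w/, giving /wfabsasʃɛʃk/.
Under (C)(C)V(C), the unsyllabifiable consonants are /k/ (at most one coda consonant is licensed; onsets may contain at most 2 consonants).
Epenthesis after each stranded consonant: /k/ → /kɛ/.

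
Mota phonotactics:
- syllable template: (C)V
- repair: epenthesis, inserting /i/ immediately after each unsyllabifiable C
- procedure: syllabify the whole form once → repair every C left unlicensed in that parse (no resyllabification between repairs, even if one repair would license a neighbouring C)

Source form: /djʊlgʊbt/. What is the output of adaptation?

The consonants /d/, /l/, /b/, /t/ cannot be parsed into a legal (C)V syllable (no codas are permitted; onsets are limited to one consonant).
Inserting the epenthetic vowel yields /d/ → /di/, /l/ → /li/, /b/ → /bi/, /t/ → /ti/.

dijʊligʊbiti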